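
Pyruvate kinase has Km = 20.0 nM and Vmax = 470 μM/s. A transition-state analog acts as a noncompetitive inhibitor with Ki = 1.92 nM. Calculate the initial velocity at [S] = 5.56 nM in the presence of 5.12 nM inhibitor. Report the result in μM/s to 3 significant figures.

27.9 μM/s

α = 1 + [I]/Ki = 1 + 5.12/1.92 = 3.667.
For a noncompetitive inhibitor, Vmax is reduced to Vmax/α while Km is unchanged: Km,app = 20.0 nM, Vmax,app = 128 μM/s.
v = Vmax,app·[S]/(Km,app + [S]) = 128 × 5.56/(20.0 + 5.56) = 27.9 μM/s.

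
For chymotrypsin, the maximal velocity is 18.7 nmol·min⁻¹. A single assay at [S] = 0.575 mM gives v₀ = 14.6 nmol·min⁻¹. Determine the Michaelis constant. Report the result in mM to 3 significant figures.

v/Vmax = 14.6/18.7 = 0.7807 = [S]/(Km+[S]).
So Km + [S] = [S]/0.7807 = 0.7365 mM, giving Km = 0.7365 − 0.575 = 0.161 mM.

0.161 mM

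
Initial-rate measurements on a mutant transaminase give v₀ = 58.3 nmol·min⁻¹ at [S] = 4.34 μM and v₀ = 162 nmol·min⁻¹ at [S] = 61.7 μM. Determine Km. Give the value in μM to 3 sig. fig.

9.60 μM

From v = Vmax[S]/(Km+[S]), each point gives Vmax = v(Km+[S])/[S].
Equating: 58.3(Km+4.34)/4.34 = 162(Km+61.7)/61.7.
13.43·Km + 58.3 = 2.626·Km + 162, so (13.43 − 2.626)·Km = 162 − 58.3.
Km = 103.7/10.81 = 9.60 μM; then Vmax = 58.3(9.60+4.34)/4.34 = 187 nmol·min⁻¹.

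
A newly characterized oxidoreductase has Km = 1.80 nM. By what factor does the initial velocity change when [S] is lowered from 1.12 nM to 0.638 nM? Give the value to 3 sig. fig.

Since Vmax cancels, v₂/v₁ = [S]₂(Km+[S]₁) / [S]₁(Km+[S]₂).
= 0.638×(1.80+1.12) / (1.12×(1.80+0.638)) = 1.863/2.731 = 0.682.

0.682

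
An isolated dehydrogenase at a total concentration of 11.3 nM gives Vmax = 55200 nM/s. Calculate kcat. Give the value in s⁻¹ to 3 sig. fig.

4880 s⁻¹

kcat = Vmax/[E]total = 55200 nM/s / 11.3 nM = 4880 s⁻¹.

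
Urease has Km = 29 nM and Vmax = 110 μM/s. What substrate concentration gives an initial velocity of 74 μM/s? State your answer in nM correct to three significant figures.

The required fractional saturation is v/Vmax = 74/110 = 0.6727.
Then [S]/(Km+[S]) = 0.6727 ⇒ [S] = 29 × 0.6727/(1 − 0.6727) = 59.6 nM.

59.6 nM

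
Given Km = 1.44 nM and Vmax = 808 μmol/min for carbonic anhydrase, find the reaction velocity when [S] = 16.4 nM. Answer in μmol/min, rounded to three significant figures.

743 μmol/min

v = Vmax·[S]/(Km + [S]) = 808 × 16.4 / (1.44 + 16.4)
  = 13250 / 17.84 = 743 μmol/min.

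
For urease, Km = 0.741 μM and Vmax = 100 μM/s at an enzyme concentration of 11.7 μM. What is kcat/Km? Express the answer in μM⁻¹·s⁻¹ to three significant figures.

kcat = Vmax/[E]total = 100/11.7 = 8.55 s⁻¹.
kcat/Km = 8.55/0.741 = 11.5 μM⁻¹·s⁻¹.

11.5 μM⁻¹·s⁻¹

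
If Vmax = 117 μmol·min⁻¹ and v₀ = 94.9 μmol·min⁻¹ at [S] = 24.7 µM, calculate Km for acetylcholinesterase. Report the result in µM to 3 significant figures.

5.75 µM

v/Vmax = 94.9/117 = 0.8111 = [S]/(Km+[S]).
So Km + [S] = [S]/0.8111 = 30.45 µM, giving Km = 30.45 − 24.7 = 5.75 µM.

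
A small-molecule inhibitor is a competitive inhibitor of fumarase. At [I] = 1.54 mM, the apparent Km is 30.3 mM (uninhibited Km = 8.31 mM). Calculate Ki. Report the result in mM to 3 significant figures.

Competitive: Km,app = α·Km with α = 1 + [I]/Ki.
α = Km,app/Km = 30.3/8.31 = 3.646.
Since α = 1 + [I]/Ki, [I]/Ki = 3.646 − 1 = 2.646 and Ki = 1.54/2.646 = 0.582 mM.

0.582 mM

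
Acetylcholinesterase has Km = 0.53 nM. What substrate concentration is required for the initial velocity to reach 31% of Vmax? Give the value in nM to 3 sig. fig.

0.238 nM

v/Vmax = [S]/(Km+[S]) = 0.31, so [S] = Km·0.31/(1 − 0.31) = 0.53 × 0.4493.
[S] = 0.238 nM.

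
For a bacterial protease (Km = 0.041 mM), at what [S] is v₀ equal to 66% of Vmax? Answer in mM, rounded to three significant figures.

v/Vmax = [S]/(Km+[S]) = 0.66, so [S] = Km·0.66/(1 − 0.66) = 0.041 × 1.941.
[S] = 0.0796 mM.

0.0796 mM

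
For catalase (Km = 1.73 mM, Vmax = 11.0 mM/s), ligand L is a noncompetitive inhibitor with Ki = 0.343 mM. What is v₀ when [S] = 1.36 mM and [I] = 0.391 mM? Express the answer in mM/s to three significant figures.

2.26 mM/s

With α = 1 + [I]/Ki = 1 + 0.391/0.343 = 2.140, the noncompetitive rate law is v = (Vmax/α)·[S] / (Km + [S]).
v = (11.0/2.140)×1.36 / (1.73 + 1.36) = 6.991/3.090 = 2.26 mM/s.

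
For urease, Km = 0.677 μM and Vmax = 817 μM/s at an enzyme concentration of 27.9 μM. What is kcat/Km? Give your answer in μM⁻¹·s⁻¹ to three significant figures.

43.3 μM⁻¹·s⁻¹

kcat = Vmax/[E]total = 817/27.9 = 29.3 s⁻¹.
kcat/Km = 29.3/0.677 = 43.3 μM⁻¹·s⁻¹.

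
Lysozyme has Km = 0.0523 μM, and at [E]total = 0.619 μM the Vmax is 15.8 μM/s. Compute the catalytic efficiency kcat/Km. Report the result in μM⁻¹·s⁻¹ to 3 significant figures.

488 μM⁻¹·s⁻¹

kcat = Vmax/[E]total = 15.8/0.619 = 25.5 s⁻¹.
kcat/Km = 25.5/0.0523 = 488 μM⁻¹·s⁻¹.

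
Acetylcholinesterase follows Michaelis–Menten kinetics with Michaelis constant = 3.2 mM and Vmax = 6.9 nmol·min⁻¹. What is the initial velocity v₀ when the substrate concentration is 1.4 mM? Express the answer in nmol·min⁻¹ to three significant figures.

2.10 nmol·min⁻¹

[S]/(Km+[S]) = 1.4/4.600 = 0.3043, the fractional saturation.
v = 0.3043 × Vmax = 0.3043 × 6.9 = 2.10 nmol·min⁻¹.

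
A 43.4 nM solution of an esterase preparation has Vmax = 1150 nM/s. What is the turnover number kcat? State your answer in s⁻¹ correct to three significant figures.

26.5 s⁻¹

kcat = Vmax/[E]total = 1150 nM/s / 43.4 nM = 26.5 s⁻¹.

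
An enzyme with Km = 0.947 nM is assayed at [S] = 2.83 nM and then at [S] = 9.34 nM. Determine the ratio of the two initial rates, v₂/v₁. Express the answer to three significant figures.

1.21

The fractional saturations are [S]/(Km+[S]) = 2.83/3.777 = 0.7493 and 9.34/10.29 = 0.9079.
v₂/v₁ is just their ratio: 0.9079/0.7493 = 1.21.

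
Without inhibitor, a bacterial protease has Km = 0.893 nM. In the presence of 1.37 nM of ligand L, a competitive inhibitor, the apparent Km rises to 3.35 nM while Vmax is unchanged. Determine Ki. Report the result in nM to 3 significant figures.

0.498 nM

Competitive: Km,app = α·Km with α = 1 + [I]/Ki.
α = Km,app/Km = 3.35/0.893 = 3.751.
Since α = 1 + [I]/Ki, [I]/Ki = 3.751 − 1 = 2.751 and Ki = 1.37/2.751 = 0.498 nM.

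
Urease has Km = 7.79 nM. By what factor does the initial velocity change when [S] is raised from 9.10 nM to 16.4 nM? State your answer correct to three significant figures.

Since Vmax cancels, v₂/v₁ = [S]₂(Km+[S]₁) / [S]₁(Km+[S]₂).
= 16.4×(7.79+9.10) / (9.10×(7.79+16.4)) = 277.0/220.1 = 1.26.

1.26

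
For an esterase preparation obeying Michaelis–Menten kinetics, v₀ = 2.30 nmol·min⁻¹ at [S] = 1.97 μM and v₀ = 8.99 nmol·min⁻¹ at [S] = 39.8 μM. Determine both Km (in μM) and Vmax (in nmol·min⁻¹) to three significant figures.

Km = 7.10 μM; Vmax = 10.6 nmol·min⁻¹

From v = Vmax[S]/(Km+[S]), each point gives Vmax = v(Km+[S])/[S].
Equating: 2.30(Km+1.97)/1.97 = 8.99(Km+39.8)/39.8.
1.168·Km + 2.30 = 0.2259·Km + 8.99, so (1.168 − 0.2259)·Km = 8.99 − 2.30.
Km = 6.690/0.9416 = 7.10 μM; then Vmax = 2.30(7.10+1.97)/1.97 = 10.6 nmol·min⁻¹.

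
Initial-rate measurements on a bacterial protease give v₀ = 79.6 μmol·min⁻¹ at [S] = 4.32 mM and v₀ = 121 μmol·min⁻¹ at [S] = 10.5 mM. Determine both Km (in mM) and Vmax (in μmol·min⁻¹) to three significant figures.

Km = 6.00 mM; Vmax = 190 μmol·min⁻¹

From v = Vmax[S]/(Km+[S]), each point gives Vmax = v(Km+[S])/[S].
Equating: 79.6(Km+4.32)/4.32 = 121(Km+10.5)/10.5.
18.43·Km + 79.6 = 11.52·Km + 121, so (18.43 − 11.52)·Km = 121 − 79.6.
Km = 41.40/6.902 = 6.00 mM; then Vmax = 79.6(6.00+4.32)/4.32 = 190 μmol·min⁻¹.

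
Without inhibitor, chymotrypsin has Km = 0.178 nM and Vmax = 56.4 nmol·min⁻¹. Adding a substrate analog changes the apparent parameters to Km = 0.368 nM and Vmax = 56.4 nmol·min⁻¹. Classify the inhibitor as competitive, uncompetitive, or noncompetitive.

Km increases (0.178 → 0.368 nM) while Vmax is unchanged — the hallmark of competitive inhibition.

competitive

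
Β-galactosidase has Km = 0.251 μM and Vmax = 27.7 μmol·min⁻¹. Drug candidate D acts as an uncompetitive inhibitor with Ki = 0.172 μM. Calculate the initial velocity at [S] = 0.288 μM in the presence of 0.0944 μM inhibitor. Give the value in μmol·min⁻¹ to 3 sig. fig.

α = 1 + [I]/Ki = 1 + 0.0944/0.172 = 1.549.
For an uncompetitive inhibitor, both parameters are divided by α, giving Vmax/α and Km/α: Km,app = 0.162 μM, Vmax,app = 17.9 μmol·min⁻¹.
v = Vmax,app·[S]/(Km,app + [S]) = 17.9 × 0.288/(0.162 + 0.288) = 11.4 μmol·min⁻¹.

11.4 μmol·min⁻¹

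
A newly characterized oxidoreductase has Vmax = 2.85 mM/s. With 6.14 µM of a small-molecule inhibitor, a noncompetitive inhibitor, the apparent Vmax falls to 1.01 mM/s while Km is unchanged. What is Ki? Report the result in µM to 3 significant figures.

Noncompetitive: Vmax,app = Vmax/α with α = 1 + [I]/Ki.
α = Vmax/Vmax,app = 2.85/1.01 = 2.822.
Ki = [I]/(α − 1) = 6.14/1.822 = 3.37 µM.

3.37 µM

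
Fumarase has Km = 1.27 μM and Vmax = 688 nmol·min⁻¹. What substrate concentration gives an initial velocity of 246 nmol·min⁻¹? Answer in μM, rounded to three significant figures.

0.707 μM

The required fractional saturation is v/Vmax = 246/688 = 0.3576.
Then [S]/(Km+[S]) = 0.3576 ⇒ [S] = 1.27 × 0.3576/(1 − 0.3576) = 0.707 μM.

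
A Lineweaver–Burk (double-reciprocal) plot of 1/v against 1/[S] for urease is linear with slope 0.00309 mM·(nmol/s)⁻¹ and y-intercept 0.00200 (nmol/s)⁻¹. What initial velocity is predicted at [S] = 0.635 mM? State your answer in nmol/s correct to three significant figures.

146 nmol/s

The y-intercept is 1/Vmax, so Vmax = 1/0.00200 = 500 nmol/s.
The slope is Km/Vmax, so Km = 0.00309 × 500 = 1.54 mM.
Then v = 500 × 0.635/(1.54 + 0.635) = 146 nmol/s.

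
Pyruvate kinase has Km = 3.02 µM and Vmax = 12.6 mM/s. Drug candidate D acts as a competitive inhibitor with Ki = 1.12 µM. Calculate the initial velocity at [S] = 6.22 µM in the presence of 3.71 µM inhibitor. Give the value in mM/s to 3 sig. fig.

4.07 mM/s

With α = 1 + [I]/Ki = 1 + 3.71/1.12 = 4.312, the competitive rate law is v = Vmax[S] / (αKm + [S]).
v = 12.6×6.22 / (4.312×3.02 + 6.22) = 78.37/19.24 = 4.07 mM/s.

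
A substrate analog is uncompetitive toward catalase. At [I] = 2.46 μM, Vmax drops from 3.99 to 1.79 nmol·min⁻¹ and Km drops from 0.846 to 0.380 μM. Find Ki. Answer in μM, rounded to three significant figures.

2.00 μM

Uncompetitive: Vmax,app = Vmax/α (and Km,app = Km/α) with α = 1 + [I]/Ki.
α = Vmax/Vmax,app = 3.99/1.79 = 2.229.
Ki = [I]/(α − 1) = 2.46/1.229 = 2.00 μM.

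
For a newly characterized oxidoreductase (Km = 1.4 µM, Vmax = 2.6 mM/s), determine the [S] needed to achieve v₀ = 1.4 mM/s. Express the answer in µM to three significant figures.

Rearranging v = Vmax[S]/(Km+[S]) gives [S] = Km·v/(Vmax − v).
[S] = 1.4 × 1.4 / (2.6 − 1.4) = 1.960/1.200 = 1.63 µM.

1.63 µM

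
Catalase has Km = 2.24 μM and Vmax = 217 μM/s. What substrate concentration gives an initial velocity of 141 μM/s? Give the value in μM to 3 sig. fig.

4.16 μM

The required fractional saturation is v/Vmax = 141/217 = 0.6498.
Then [S]/(Km+[S]) = 0.6498 ⇒ [S] = 2.24 × 0.6498/(1 − 0.6498) = 4.16 μM.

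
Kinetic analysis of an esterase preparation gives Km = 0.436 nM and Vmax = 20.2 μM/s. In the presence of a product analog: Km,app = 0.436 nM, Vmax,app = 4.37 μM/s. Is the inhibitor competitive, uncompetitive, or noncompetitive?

noncompetitive

Vmax decreases (20.2 → 4.37 μM/s) while Km is unchanged — pure noncompetitive inhibition.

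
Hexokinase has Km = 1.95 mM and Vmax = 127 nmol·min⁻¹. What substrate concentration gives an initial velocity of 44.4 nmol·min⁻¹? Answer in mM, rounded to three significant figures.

1.05 mM

Rearranging v = Vmax[S]/(Km+[S]) gives [S] = Km·v/(Vmax − v).
[S] = 1.95 × 44.4 / (127 − 44.4) = 86.58/82.60 = 1.05 mM.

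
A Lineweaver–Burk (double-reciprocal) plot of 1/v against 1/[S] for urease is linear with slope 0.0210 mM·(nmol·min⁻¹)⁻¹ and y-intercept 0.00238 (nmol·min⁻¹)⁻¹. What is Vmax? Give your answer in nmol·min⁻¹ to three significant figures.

420 nmol·min⁻¹

The y-intercept of a Lineweaver–Burk plot equals 1/Vmax, so Vmax = 1/0.00238 = 420 nmol·min⁻¹.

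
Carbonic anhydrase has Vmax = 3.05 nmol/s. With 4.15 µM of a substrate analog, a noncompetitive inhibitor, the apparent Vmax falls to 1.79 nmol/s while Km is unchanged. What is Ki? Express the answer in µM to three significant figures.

Noncompetitive: Vmax,app = Vmax/α with α = 1 + [I]/Ki.
α = Vmax/Vmax,app = 3.05/1.79 = 1.704.
Ki = [I]/(α − 1) = 4.15/0.7039 = 5.90 µM.

5.90 µM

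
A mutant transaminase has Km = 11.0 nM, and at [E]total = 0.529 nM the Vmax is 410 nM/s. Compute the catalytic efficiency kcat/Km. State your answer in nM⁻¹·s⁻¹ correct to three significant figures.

kcat = Vmax/[E]total = 410/0.529 = 775 s⁻¹.
kcat/Km = 775/11.0 = 70.5 nM⁻¹·s⁻¹.

70.5 nM⁻¹·s⁻¹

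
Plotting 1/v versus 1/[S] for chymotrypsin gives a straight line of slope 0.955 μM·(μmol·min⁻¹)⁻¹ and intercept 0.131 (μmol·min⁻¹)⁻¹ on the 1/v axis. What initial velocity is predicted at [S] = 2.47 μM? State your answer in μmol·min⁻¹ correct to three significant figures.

1.93 μmol·min⁻¹

The y-intercept is 1/Vmax, so Vmax = 1/0.131 = 7.63 μmol·min⁻¹.
The slope is Km/Vmax, so Km = 0.955 × 7.63 = 7.29 μM.
Then v = 7.63 × 2.47/(7.29 + 2.47) = 1.93 μmol·min⁻¹.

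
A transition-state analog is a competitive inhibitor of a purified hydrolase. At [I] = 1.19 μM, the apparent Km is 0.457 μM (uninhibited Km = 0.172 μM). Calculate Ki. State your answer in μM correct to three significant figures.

0.718 μM

Competitive: Km,app = α·Km with α = 1 + [I]/Ki.
α = Km,app/Km = 0.457/0.172 = 2.657.
Ki = [I]/(α − 1) = 1.19/1.657 = 0.718 μM.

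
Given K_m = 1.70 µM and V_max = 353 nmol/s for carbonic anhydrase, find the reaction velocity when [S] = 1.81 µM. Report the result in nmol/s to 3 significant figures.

[S]/(Km+[S]) = 1.81/3.510 = 0.5157, the fractional saturation.
v = 0.5157 × Vmax = 0.5157 × 353 = 182 nmol/s.

182 nmol/s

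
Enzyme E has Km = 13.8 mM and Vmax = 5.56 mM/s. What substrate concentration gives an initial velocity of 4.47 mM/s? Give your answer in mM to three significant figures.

56.6 mM

The required fractional saturation is v/Vmax = 4.47/5.56 = 0.8040.
Then [S]/(Km+[S]) = 0.8040 ⇒ [S] = 13.8 × 0.8040/(1 − 0.8040) = 56.6 mM.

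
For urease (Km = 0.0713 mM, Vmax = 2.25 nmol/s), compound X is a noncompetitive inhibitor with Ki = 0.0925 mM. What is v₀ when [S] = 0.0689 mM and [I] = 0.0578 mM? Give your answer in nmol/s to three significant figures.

With α = 1 + [I]/Ki = 1 + 0.0578/0.0925 = 1.625, the noncompetitive rate law is v = (Vmax/α)·[S] / (Km + [S]).
v = (2.25/1.625)×0.0689 / (0.0713 + 0.0689) = 0.09541/0.1402 = 0.681 nmol/s.

0.681 nmol/s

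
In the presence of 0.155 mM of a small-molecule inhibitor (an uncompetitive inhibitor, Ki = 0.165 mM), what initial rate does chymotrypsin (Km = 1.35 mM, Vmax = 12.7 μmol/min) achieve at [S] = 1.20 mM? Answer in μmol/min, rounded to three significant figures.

4.14 μmol/min

With α = 1 + [I]/Ki = 1 + 0.155/0.165 = 1.939, the uncompetitive rate law is v = (Vmax/α)·[S] / (Km/α + [S]).
v = (12.7/1.939)×1.20 / (1.35/1.939 + 1.20) = 7.858/1.896 = 4.14 μmol/min.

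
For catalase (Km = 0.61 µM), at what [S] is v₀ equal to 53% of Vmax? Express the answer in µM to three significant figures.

v/Vmax = [S]/(Km+[S]) = 0.53, so [S] = Km·0.53/(1 − 0.53) = 0.61 × 1.128.
[S] = 0.688 µM.

0.688 µM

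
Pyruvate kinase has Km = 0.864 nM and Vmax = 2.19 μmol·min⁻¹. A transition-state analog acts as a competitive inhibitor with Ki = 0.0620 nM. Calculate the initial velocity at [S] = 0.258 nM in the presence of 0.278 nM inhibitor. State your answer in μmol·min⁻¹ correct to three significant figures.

With α = 1 + [I]/Ki = 1 + 0.278/0.0620 = 5.484, the competitive rate law is v = Vmax[S] / (αKm + [S]).
v = 2.19×0.258 / (5.484×0.864 + 0.258) = 0.5650/4.996 = 0.113 μmol·min⁻¹.

0.113 μmol·min⁻¹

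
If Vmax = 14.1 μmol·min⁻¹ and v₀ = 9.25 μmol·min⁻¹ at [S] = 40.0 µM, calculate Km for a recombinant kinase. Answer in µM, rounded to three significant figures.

21.0 µM

v/Vmax = 9.25/14.1 = 0.6560 = [S]/(Km+[S]).
So Km + [S] = [S]/0.6560 = 60.97 µM, giving Km = 60.97 − 40.0 = 21.0 µM.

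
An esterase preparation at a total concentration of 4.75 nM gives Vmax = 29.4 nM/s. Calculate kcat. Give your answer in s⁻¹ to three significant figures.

kcat = Vmax/[E]total = 29.4 nM/s / 4.75 nM = 6.19 s⁻¹.

6.19 s⁻¹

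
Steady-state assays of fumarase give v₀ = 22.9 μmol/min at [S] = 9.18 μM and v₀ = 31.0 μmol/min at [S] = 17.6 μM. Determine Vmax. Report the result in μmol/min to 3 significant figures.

In reciprocal form, 1/v = (Km/Vmax)·(1/[S]) + 1/Vmax. The two points give (1/[S], 1/v) = (0.1089, 0.04367) and (0.05682, 0.03226).
Slope = (0.04367 − 0.03226)/(0.1089 − 0.05682) = 0.2189; intercept = 0.04367 − 0.2189×0.1089 = 0.01982.
Vmax = 1/intercept = 50.5 μmol/min; Km = slope × Vmax = 0.2189 × 50.5 = 11.0 μM.

50.5 μmol/min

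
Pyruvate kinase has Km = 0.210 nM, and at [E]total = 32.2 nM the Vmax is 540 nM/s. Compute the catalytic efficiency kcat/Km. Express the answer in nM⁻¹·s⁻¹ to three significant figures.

79.9 nM⁻¹·s⁻¹

kcat = Vmax/[E]total = 540/32.2 = 16.8 s⁻¹.
kcat/Km = 16.8/0.210 = 79.9 nM⁻¹·s⁻¹.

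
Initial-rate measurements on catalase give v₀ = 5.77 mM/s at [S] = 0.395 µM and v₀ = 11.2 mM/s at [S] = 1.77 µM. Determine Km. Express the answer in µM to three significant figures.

0.656 µM

From v = Vmax[S]/(Km+[S]), each point gives Vmax = v(Km+[S])/[S].
Equating: 5.77(Km+0.395)/0.395 = 11.2(Km+1.77)/1.77.
14.61·Km + 5.77 = 6.328·Km + 11.2, so (14.61 − 6.328)·Km = 11.2 − 5.77.
Km = 5.430/8.280 = 0.656 µM; then Vmax = 5.77(0.656+0.395)/0.395 = 15.3 mM/s.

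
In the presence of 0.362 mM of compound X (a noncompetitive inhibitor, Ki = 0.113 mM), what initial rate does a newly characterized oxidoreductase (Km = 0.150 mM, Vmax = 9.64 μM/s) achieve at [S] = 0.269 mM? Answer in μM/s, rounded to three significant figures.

1.47 μM/s

With α = 1 + [I]/Ki = 1 + 0.362/0.113 = 4.204, the noncompetitive rate law is v = (Vmax/α)·[S] / (Km + [S]).
v = (9.64/4.204)×0.269 / (0.150 + 0.269) = 0.6169/0.4190 = 1.47 μM/s.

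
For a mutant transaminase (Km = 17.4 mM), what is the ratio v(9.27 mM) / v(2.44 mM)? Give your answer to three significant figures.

Since Vmax cancels, v₂/v₁ = [S]₂(Km+[S]₁) / [S]₁(Km+[S]₂).
= 9.27×(17.4+2.44) / (2.44×(17.4+9.27)) = 183.9/65.07 = 2.83.

2.83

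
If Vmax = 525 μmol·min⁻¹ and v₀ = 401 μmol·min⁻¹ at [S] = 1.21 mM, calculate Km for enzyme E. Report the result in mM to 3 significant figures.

From v = Vmax[S]/(Km+[S]), Km = [S](Vmax − v)/v.
Km = 1.21 × (525 − 401) / 401 = 150.0/401 = 0.374 mM.

0.374 mM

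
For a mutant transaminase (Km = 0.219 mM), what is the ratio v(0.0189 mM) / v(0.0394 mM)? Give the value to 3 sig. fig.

Since Vmax cancels, v₂/v₁ = [S]₂(Km+[S]₁) / [S]₁(Km+[S]₂).
= 0.0189×(0.219+0.0394) / (0.0394×(0.219+0.0189)) = 0.004884/0.009373 = 0.521.

0.521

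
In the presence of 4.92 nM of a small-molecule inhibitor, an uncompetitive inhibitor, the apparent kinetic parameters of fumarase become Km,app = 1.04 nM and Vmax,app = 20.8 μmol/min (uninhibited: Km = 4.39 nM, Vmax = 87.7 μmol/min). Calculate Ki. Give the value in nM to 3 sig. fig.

1.53 nM

Uncompetitive: Vmax,app = Vmax/α (and Km,app = Km/α) with α = 1 + [I]/Ki.
α = Vmax/Vmax,app = 87.7/20.8 = 4.216.
Since α = 1 + [I]/Ki, [I]/Ki = 4.216 − 1 = 3.216 and Ki = 4.92/3.216 = 1.53 nM.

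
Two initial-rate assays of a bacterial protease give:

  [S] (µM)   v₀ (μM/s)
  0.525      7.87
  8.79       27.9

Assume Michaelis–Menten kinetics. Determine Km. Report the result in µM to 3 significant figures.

From v = Vmax[S]/(Km+[S]), each point gives Vmax = v(Km+[S])/[S].
Equating: 7.87(Km+0.525)/0.525 = 27.9(Km+8.79)/8.79.
14.99·Km + 7.87 = 3.174·Km + 27.9, so (14.99 − 3.174)·Km = 27.9 − 7.87.
Km = 20.03/11.82 = 1.70 µM; then Vmax = 7.87(1.70+0.525)/0.525 = 33.3 μM/s.

1.70 µM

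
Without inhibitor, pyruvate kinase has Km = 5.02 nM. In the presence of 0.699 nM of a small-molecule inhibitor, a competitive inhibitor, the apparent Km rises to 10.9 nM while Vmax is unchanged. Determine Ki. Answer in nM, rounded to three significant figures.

0.597 nM

Competitive: Km,app = α·Km with α = 1 + [I]/Ki.
α = Km,app/Km = 10.9/5.02 = 2.171.
Since α = 1 + [I]/Ki, [I]/Ki = 2.171 − 1 = 1.171 and Ki = 0.699/1.171 = 0.597 nM.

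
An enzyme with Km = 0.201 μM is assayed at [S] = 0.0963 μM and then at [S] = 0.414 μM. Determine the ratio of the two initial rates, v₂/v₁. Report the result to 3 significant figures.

Since Vmax cancels, v₂/v₁ = [S]₂(Km+[S]₁) / [S]₁(Km+[S]₂).
= 0.414×(0.201+0.0963) / (0.0963×(0.201+0.414)) = 0.1231/0.05922 = 2.08.

2.08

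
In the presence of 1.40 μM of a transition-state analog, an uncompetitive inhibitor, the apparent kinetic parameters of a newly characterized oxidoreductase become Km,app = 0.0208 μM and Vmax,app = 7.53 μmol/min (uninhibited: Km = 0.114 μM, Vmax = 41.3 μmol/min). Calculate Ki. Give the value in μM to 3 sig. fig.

Uncompetitive: Vmax,app = Vmax/α (and Km,app = Km/α) with α = 1 + [I]/Ki.
α = Vmax/Vmax,app = 41.3/7.53 = 5.485.
Ki = [I]/(α − 1) = 1.40/4.485 = 0.312 μM.

0.312 μM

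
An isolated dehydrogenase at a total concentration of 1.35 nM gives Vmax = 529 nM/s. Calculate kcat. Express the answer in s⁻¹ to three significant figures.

kcat = Vmax/[E]total = 529 nM/s / 1.35 nM = 392 s⁻¹.

392 s⁻¹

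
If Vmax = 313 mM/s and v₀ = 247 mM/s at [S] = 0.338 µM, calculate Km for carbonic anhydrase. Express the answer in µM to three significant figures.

0.0903 µM

From v = Vmax[S]/(Km+[S]), Km = [S](Vmax − v)/v.
Km = 0.338 × (313 − 247) / 247 = 22.31/247 = 0.0903 µM.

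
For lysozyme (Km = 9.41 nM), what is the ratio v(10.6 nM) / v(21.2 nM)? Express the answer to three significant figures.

0.765

The fractional saturations are [S]/(Km+[S]) = 21.2/30.61 = 0.6926 and 10.6/20.01 = 0.5297.
v₂/v₁ is just their ratio: 0.5297/0.6926 = 0.765.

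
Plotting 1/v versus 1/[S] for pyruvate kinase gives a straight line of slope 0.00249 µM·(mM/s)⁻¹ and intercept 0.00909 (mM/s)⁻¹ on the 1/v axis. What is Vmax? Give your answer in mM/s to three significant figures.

The y-intercept of a Lineweaver–Burk plot equals 1/Vmax, so Vmax = 1/0.00909 = 110 mM/s.

110 mM/s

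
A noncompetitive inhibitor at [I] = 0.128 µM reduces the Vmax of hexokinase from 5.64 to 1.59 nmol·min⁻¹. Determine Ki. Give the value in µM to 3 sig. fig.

0.0503 µM

Noncompetitive: Vmax,app = Vmax/α with α = 1 + [I]/Ki.
α = Vmax/Vmax,app = 5.64/1.59 = 3.547.
Since α = 1 + [I]/Ki, [I]/Ki = 3.547 − 1 = 2.547 and Ki = 0.128/2.547 = 0.0503 µM.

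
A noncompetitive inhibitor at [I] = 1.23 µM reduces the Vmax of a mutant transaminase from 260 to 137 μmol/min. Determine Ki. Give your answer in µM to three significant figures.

Noncompetitive: Vmax,app = Vmax/α with α = 1 + [I]/Ki.
α = Vmax/Vmax,app = 260/137 = 1.898.
Since α = 1 + [I]/Ki, [I]/Ki = 1.898 − 1 = 0.8978 and Ki = 1.23/0.8978 = 1.37 µM.

1.37 µM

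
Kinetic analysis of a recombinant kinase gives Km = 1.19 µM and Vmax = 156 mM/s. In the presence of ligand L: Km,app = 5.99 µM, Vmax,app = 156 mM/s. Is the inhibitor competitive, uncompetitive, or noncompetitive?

competitive

Km increases (1.19 → 5.99 µM) while Vmax is unchanged — the hallmark of competitive inhibition.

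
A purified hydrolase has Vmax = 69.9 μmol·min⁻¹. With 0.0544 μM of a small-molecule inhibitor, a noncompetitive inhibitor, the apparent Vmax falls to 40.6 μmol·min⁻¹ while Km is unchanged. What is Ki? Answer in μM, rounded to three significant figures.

Noncompetitive: Vmax,app = Vmax/α with α = 1 + [I]/Ki.
α = Vmax/Vmax,app = 69.9/40.6 = 1.722.
Ki = [I]/(α − 1) = 0.0544/0.7217 = 0.0754 μM.

0.0754 μM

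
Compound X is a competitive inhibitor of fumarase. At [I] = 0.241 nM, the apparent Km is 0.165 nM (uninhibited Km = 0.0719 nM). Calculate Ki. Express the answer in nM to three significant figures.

0.186 nM

Competitive: Km,app = α·Km with α = 1 + [I]/Ki.
α = Km,app/Km = 0.165/0.0719 = 2.295.
Ki = [I]/(α − 1) = 0.241/1.295 = 0.186 nM.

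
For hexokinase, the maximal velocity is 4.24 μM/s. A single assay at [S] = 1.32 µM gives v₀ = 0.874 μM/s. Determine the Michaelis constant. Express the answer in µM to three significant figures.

From v = Vmax[S]/(Km+[S]), Km = [S](Vmax − v)/v.
Km = 1.32 × (4.24 − 0.874) / 0.874 = 4.443/0.874 = 5.08 µM.

5.08 µM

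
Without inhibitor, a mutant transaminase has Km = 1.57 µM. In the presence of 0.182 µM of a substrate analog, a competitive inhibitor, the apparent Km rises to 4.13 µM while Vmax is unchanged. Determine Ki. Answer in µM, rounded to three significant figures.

0.112 µM

Competitive: Km,app = α·Km with α = 1 + [I]/Ki.
α = Km,app/Km = 4.13/1.57 = 2.631.
Ki = [I]/(α − 1) = 0.182/1.631 = 0.112 µM.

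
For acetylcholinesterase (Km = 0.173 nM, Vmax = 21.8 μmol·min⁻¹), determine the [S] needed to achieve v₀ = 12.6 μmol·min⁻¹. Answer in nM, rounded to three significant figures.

0.237 nM

Rearranging v = Vmax[S]/(Km+[S]) gives [S] = Km·v/(Vmax − v).
[S] = 0.173 × 12.6 / (21.8 − 12.6) = 2.180/9.200 = 0.237 nM.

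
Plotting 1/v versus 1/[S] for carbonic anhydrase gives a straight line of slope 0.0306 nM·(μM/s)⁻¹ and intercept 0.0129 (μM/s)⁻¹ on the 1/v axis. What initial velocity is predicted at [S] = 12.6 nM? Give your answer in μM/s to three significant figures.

65.2 μM/s

The y-intercept is 1/Vmax, so Vmax = 1/0.0129 = 77.5 μM/s.
The slope is Km/Vmax, so Km = 0.0306 × 77.5 = 2.37 nM.
Then v = 77.5 × 12.6/(2.37 + 12.6) = 65.2 μM/s.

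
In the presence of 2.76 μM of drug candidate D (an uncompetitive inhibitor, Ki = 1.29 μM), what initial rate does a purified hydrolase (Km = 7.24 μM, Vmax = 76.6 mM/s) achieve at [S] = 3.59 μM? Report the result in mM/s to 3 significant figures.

α = 1 + [I]/Ki = 1 + 2.76/1.29 = 3.140.
For an uncompetitive inhibitor, both parameters are divided by α, giving Vmax/α and Km/α: Km,app = 2.31 μM, Vmax,app = 24.4 mM/s.
v = Vmax,app·[S]/(Km,app + [S]) = 24.4 × 3.59/(2.31 + 3.59) = 14.9 mM/s.

14.9 mM/s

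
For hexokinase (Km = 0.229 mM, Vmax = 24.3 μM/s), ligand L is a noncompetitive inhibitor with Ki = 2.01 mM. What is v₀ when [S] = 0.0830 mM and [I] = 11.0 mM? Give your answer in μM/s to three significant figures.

0.999 μM/s

With α = 1 + [I]/Ki = 1 + 11.0/2.01 = 6.473, the noncompetitive rate law is v = (Vmax/α)·[S] / (Km + [S]).
v = (24.3/6.473)×0.0830 / (0.229 + 0.0830) = 0.3116/0.3120 = 0.999 μM/s.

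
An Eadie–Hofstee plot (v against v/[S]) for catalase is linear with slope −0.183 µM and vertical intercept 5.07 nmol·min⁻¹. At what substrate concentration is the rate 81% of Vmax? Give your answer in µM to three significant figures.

The Eadie–Hofstee slope gives Km = 0.183 µM (slope = −Km).
v/Vmax = [S]/(Km+[S]) = 0.81 ⇒ [S] = Km·0.81/(1−0.81) = 0.183 × 4.263 = 0.780 µM.

0.780 µM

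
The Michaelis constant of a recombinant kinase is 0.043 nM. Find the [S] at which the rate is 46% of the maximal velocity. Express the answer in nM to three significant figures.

v/Vmax = [S]/(Km+[S]) = 0.46, so [S] = Km·0.46/(1 − 0.46) = 0.043 × 0.8519.
[S] = 0.0366 nM.

0.0366 nM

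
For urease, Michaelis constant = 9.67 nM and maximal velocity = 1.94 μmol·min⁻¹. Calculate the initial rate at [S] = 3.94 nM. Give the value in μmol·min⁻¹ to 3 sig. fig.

[S]/(Km+[S]) = 3.94/13.61 = 0.2895, the fractional saturation.
v = 0.2895 × Vmax = 0.2895 × 1.94 = 0.562 μmol·min⁻¹.

0.562 μmol·min⁻¹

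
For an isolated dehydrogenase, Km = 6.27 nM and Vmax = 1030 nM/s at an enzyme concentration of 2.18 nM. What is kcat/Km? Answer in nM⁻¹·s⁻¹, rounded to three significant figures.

75.4 nM⁻¹·s⁻¹

kcat = Vmax/[E]total = 1030/2.18 = 472 s⁻¹.
kcat/Km = 472/6.27 = 75.4 nM⁻¹·s⁻¹.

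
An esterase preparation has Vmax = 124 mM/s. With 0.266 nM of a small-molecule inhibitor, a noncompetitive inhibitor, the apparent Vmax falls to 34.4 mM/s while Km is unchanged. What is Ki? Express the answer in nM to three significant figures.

0.102 nM

Noncompetitive: Vmax,app = Vmax/α with α = 1 + [I]/Ki.
α = Vmax/Vmax,app = 124/34.4 = 3.605.
Ki = [I]/(α − 1) = 0.266/2.605 = 0.102 nM.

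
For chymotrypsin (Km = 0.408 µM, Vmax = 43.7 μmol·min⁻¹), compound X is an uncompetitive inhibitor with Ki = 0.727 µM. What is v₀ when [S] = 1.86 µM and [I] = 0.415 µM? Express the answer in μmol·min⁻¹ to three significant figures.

24.4 μmol·min⁻¹

With α = 1 + [I]/Ki = 1 + 0.415/0.727 = 1.571, the uncompetitive rate law is v = (Vmax/α)·[S] / (Km/α + [S]).
v = (43.7/1.571)×1.86 / (0.408/1.571 + 1.86) = 51.74/2.120 = 24.4 μmol·min⁻¹.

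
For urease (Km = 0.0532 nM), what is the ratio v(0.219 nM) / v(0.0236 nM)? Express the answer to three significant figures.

Since Vmax cancels, v₂/v₁ = [S]₂(Km+[S]₁) / [S]₁(Km+[S]₂).
= 0.219×(0.0532+0.0236) / (0.0236×(0.0532+0.219)) = 0.01682/0.006424 = 2.62.

2.62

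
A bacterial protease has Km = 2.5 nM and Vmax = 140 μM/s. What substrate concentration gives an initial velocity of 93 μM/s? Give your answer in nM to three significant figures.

Rearranging v = Vmax[S]/(Km+[S]) gives [S] = Km·v/(Vmax − v).
[S] = 2.5 × 93 / (140 − 93) = 232.5/47.00 = 4.95 nM.

4.95 nM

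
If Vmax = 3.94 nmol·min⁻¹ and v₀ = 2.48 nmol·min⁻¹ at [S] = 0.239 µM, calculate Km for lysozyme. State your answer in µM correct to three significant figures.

0.141 µM

From v = Vmax[S]/(Km+[S]), Km = [S](Vmax − v)/v.
Km = 0.239 × (3.94 − 2.48) / 2.48 = 0.3489/2.48 = 0.141 µM.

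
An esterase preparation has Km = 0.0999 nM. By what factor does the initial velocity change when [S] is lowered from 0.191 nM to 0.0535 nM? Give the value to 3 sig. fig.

The fractional saturations are [S]/(Km+[S]) = 0.191/0.2909 = 0.6566 and 0.0535/0.1534 = 0.3488.
v₂/v₁ is just their ratio: 0.3488/0.6566 = 0.531.

0.531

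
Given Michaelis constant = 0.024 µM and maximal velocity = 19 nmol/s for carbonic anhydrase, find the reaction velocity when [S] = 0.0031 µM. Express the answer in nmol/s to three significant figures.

v = Vmax·[S]/(Km + [S]) = 19 × 0.0031 / (0.024 + 0.0031)
  = 0.05890 / 0.02710 = 2.17 nmol/s.

2.17 nmol/s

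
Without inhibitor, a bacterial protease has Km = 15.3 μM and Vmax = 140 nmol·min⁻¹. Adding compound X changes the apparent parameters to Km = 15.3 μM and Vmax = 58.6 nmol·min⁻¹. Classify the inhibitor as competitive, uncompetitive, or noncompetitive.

Vmax decreases (140 → 58.6 nmol·min⁻¹) while Km is unchanged — pure noncompetitive inhibition.

noncompetitive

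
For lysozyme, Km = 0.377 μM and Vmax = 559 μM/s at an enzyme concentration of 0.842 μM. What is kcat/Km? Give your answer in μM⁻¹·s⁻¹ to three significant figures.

kcat = Vmax/[E]total = 559/0.842 = 664 s⁻¹.
kcat/Km = 664/0.377 = 1760 μM⁻¹·s⁻¹.

1760 μM⁻¹·s⁻¹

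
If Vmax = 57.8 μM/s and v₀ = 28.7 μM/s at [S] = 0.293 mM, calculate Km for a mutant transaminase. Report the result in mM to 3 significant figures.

v/Vmax = 28.7/57.8 = 0.4965 = [S]/(Km+[S]).
So Km + [S] = [S]/0.4965 = 0.5901 mM, giving Km = 0.5901 − 0.293 = 0.297 mM.

0.297 mM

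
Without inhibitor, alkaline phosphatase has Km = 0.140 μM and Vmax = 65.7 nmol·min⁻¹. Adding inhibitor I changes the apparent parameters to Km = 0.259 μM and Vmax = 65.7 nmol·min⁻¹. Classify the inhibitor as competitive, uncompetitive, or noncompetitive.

Km increases (0.140 → 0.259 μM) while Vmax is unchanged — the hallmark of competitive inhibition.

competitive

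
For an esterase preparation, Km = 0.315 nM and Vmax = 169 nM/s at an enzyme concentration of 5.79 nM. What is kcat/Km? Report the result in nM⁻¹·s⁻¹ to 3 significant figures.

kcat = Vmax/[E]total = 169/5.79 = 29.2 s⁻¹.
kcat/Km = 29.2/0.315 = 92.7 nM⁻¹·s⁻¹.

92.7 nM⁻¹·s⁻¹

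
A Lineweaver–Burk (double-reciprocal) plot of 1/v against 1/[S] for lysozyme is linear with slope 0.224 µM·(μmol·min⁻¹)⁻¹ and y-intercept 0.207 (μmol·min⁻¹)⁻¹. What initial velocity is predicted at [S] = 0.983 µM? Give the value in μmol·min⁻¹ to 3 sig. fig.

The y-intercept is 1/Vmax, so Vmax = 1/0.207 = 4.83 μmol·min⁻¹.
The slope is Km/Vmax, so Km = 0.224 × 4.83 = 1.08 µM.
Then v = 4.83 × 0.983/(1.08 + 0.983) = 2.30 μmol·min⁻¹.

2.30 μmol·min⁻¹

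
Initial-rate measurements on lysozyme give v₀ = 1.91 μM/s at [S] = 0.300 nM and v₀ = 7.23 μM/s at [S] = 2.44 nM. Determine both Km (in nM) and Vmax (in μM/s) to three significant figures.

In reciprocal form, 1/v = (Km/Vmax)·(1/[S]) + 1/Vmax. The two points give (1/[S], 1/v) = (3.333, 0.5236) and (0.4098, 0.1383).
Slope = (0.5236 − 0.1383)/(3.333 − 0.4098) = 0.1318; intercept = 0.5236 − 0.1318×3.333 = 0.08431.
Vmax = 1/intercept = 11.9 μM/s; Km = slope × Vmax = 0.1318 × 11.9 = 1.56 nM.

Km = 1.56 nM; Vmax = 11.9 μM/s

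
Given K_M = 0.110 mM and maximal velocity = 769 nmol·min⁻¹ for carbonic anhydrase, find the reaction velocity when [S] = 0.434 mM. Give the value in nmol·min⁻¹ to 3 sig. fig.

614 nmol·min⁻¹

[S]/(Km+[S]) = 0.434/0.5440 = 0.7978, the fractional saturation.
v = 0.7978 × Vmax = 0.7978 × 769 = 614 nmol·min⁻¹.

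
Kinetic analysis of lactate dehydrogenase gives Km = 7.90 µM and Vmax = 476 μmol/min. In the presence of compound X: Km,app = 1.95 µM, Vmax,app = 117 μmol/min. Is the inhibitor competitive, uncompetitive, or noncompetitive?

uncompetitive

Both Km and Vmax decrease by the same factor (~4.06-fold) — characteristic of uncompetitive inhibition.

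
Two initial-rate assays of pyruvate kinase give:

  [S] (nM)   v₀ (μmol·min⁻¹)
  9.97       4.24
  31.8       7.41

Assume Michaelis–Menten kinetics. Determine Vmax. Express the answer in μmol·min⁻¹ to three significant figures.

11.3 μmol·min⁻¹

In reciprocal form, 1/v = (Km/Vmax)·(1/[S]) + 1/Vmax. The two points give (1/[S], 1/v) = (0.1003, 0.2358) and (0.03145, 0.1350).
Slope = (0.2358 − 0.1350)/(0.1003 − 0.03145) = 1.465; intercept = 0.2358 − 1.465×0.1003 = 0.08887.
Vmax = 1/intercept = 11.3 μmol·min⁻¹; Km = slope × Vmax = 1.465 × 11.3 = 16.5 nM.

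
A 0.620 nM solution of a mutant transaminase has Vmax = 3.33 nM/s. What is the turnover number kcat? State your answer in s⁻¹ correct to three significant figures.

kcat = Vmax/[E]total = 3.33 nM/s / 0.620 nM = 5.37 s⁻¹.

5.37 s⁻¹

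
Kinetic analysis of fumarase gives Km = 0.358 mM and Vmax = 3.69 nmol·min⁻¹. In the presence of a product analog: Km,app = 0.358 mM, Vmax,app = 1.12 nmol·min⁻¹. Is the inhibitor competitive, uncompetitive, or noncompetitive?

noncompetitive

Vmax decreases (3.69 → 1.12 nmol·min⁻¹) while Km is unchanged — pure noncompetitive inhibition.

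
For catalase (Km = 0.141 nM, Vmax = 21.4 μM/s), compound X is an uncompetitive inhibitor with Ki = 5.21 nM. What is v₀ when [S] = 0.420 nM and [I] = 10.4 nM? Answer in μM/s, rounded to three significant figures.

6.42 μM/s

With α = 1 + [I]/Ki = 1 + 10.4/5.21 = 2.996, the uncompetitive rate law is v = (Vmax/α)·[S] / (Km/α + [S]).
v = (21.4/2.996)×0.420 / (0.141/2.996 + 0.420) = 3.000/0.4671 = 6.42 μM/s.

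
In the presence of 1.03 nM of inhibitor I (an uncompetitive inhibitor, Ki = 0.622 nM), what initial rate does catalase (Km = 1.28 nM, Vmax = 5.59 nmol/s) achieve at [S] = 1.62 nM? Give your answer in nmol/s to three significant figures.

With α = 1 + [I]/Ki = 1 + 1.03/0.622 = 2.656, the uncompetitive rate law is v = (Vmax/α)·[S] / (Km/α + [S]).
v = (5.59/2.656)×1.62 / (1.28/2.656 + 1.62) = 3.410/2.102 = 1.62 nmol/s.

1.62 nmol/s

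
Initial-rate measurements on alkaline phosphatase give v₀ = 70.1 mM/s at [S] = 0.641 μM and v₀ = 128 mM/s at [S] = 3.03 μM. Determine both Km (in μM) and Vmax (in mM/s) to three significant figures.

Km = 0.863 μM; Vmax = 164 mM/s

In reciprocal form, 1/v = (Km/Vmax)·(1/[S]) + 1/Vmax. The two points give (1/[S], 1/v) = (1.560, 0.01427) and (0.3300, 0.007812).
Slope = (0.01427 − 0.007812)/(1.560 − 0.3300) = 0.005246; intercept = 0.01427 − 0.005246×1.560 = 0.006081.
Vmax = 1/intercept = 164 mM/s; Km = slope × Vmax = 0.005246 × 164 = 0.863 μM.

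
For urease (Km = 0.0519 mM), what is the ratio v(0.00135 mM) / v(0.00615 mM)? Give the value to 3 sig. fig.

0.239

Since Vmax cancels, v₂/v₁ = [S]₂(Km+[S]₁) / [S]₁(Km+[S]₂).
= 0.00135×(0.0519+0.00615) / (0.00615×(0.0519+0.00135)) = 0.00007837/0.0003275 = 0.239.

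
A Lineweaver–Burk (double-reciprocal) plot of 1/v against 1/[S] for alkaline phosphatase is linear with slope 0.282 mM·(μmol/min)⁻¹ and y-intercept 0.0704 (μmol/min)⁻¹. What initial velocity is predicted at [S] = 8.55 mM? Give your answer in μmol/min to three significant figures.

9.67 μmol/min

The y-intercept is 1/Vmax, so Vmax = 1/0.0704 = 14.2 μmol/min.
The slope is Km/Vmax, so Km = 0.282 × 14.2 = 4.01 mM.
Then v = 14.2 × 8.55/(4.01 + 8.55) = 9.67 μmol/min.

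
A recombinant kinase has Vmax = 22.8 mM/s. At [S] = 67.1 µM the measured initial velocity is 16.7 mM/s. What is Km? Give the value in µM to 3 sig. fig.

24.5 µM

v/Vmax = 16.7/22.8 = 0.7325 = [S]/(Km+[S]).
So Km + [S] = [S]/0.7325 = 91.61 µM, giving Km = 91.61 − 67.1 = 24.5 µM.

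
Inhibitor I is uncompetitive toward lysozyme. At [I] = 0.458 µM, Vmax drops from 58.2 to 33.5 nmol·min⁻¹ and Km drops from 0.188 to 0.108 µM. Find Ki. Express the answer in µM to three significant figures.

Uncompetitive: Vmax,app = Vmax/α (and Km,app = Km/α) with α = 1 + [I]/Ki.
α = Vmax/Vmax,app = 58.2/33.5 = 1.737.
Ki = [I]/(α − 1) = 0.458/0.7373 = 0.621 µM.

0.621 µM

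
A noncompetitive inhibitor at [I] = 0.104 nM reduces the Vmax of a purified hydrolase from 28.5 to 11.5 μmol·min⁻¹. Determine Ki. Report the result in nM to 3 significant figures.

0.0704 nM

Noncompetitive: Vmax,app = Vmax/α with α = 1 + [I]/Ki.
α = Vmax/Vmax,app = 28.5/11.5 = 2.478.
Since α = 1 + [I]/Ki, [I]/Ki = 2.478 − 1 = 1.478 and Ki = 0.104/1.478 = 0.0704 nM.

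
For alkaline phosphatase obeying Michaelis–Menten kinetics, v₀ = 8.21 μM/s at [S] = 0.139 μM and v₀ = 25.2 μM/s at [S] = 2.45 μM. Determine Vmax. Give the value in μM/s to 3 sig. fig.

28.8 μM/s

From v = Vmax[S]/(Km+[S]), each point gives Vmax = v(Km+[S])/[S].
Equating: 8.21(Km+0.139)/0.139 = 25.2(Km+2.45)/2.45.
59.06·Km + 8.21 = 10.29·Km + 25.2, so (59.06 − 10.29)·Km = 25.2 − 8.21.
Km = 16.99/48.78 = 0.348 μM; then Vmax = 8.21(0.348+0.139)/0.139 = 28.8 μM/s.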